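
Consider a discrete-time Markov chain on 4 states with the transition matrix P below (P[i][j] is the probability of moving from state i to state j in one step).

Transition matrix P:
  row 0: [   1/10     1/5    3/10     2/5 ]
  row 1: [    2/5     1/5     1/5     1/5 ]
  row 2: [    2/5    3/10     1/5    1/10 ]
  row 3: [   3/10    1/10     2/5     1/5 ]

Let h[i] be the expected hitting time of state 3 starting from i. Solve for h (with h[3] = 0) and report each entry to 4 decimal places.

First-step conditioning: h[3] = 0; for i ≠ 3, h[i] = 1 + Σ_k P[i][k]·h[k].
  h[0] = 1 + 1/10·h[0] + 1/5·h[1] + 3/10·h[2]
  h[1] = 1 + 2/5·h[0] + 1/5·h[1] + 1/5·h[2]
  h[2] = 1 + 2/5·h[0] + 3/10·h[1] + 1/5·h[2]
Solving the 3×3 linear system over states ≠ 3 gives exactly h = [111/31, 130/31, 143/31, 0] (h[3] = 0 is the target).

h = [3.5806, 4.1935, 4.6129, 0.0000]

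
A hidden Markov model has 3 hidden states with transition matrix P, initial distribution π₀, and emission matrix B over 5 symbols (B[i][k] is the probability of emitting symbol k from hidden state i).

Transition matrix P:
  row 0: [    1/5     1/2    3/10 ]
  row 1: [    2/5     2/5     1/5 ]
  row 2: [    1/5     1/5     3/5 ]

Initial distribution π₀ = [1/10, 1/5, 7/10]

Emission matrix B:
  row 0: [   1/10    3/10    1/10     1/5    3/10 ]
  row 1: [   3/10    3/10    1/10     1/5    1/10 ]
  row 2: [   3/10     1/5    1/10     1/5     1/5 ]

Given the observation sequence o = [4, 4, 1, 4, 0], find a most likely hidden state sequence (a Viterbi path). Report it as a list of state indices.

t=0: δ = [3.000e-02, 2.000e-02, 1.400e-01]  (obs o_0=4)
t=1: δ = [8.400e-03, 2.800e-03, 1.680e-02]  ψ = [2, 2, 2]  (obs o_1=4)
t=2: δ = [1.008e-03, 1.260e-03, 2.016e-03]  ψ = [2, 0, 2]  (obs o_2=1)
t=3: δ = [1.512e-04, 5.040e-05, 2.419e-04]  ψ = [1, 0, 2]  (obs o_3=4)
t=4: δ = [4.838e-06, 2.268e-05, 4.355e-05]  ψ = [2, 0, 2]  (obs o_4=0)
backtrack: best end state = 2; path = [2, 2, 2, 2, 2]

path = [2, 2, 2, 2, 2]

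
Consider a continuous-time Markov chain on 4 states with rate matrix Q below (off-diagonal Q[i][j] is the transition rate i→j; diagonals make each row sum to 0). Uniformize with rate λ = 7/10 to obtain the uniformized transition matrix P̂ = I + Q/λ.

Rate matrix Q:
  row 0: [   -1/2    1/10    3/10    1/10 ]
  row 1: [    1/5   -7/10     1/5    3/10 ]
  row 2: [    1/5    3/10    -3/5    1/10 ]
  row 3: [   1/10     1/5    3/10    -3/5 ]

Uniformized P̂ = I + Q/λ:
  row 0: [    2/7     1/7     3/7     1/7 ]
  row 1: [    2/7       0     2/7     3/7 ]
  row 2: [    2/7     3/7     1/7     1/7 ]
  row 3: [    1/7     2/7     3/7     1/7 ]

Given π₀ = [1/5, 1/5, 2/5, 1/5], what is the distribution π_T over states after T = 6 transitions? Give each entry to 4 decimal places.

π = [0.2560, 0.2281, 0.3079, 0.2080]

t=0: π = [0.2000, 0.2000, 0.4000, 0.2000]
t=1: π = [0.2571, 0.2571, 0.2857, 0.2000]
t=2: π = [0.2571, 0.2163, 0.3102, 0.2163]
t=3: π = [0.2548, 0.2315, 0.3090, 0.2047]
t=4: π = [0.2565, 0.2273, 0.3072, 0.2090]
t=5: π = [0.2559, 0.2280, 0.3083, 0.2078]
t=6: π = [0.2560, 0.2281, 0.3079, 0.2080]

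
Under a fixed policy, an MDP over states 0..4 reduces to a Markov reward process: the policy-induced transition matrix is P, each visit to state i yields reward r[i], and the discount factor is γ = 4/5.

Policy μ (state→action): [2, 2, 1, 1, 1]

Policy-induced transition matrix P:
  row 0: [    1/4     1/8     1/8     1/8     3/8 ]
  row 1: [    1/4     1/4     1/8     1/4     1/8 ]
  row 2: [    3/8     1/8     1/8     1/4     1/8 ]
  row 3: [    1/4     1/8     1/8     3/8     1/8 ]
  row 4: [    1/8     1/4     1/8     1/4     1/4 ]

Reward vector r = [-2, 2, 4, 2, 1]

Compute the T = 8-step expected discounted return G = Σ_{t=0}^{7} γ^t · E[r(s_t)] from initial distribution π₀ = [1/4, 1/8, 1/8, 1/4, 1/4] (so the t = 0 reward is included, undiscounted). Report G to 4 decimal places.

G = 4.4321

t=0: π = [0.2500, 0.1250, 0.1250, 0.2500, 0.2500], E[r] = 1.0000, γ^t·E[r] = 1.000000, running G = 1.000000
t=1: π = [0.2344, 0.1719, 0.1250, 0.2500, 0.2188], E[r] = 1.0938, γ^t·E[r] = 0.875000, running G = 1.875000
t=2: π = [0.2383, 0.1738, 0.1250, 0.2520, 0.2109], E[r] = 1.0859, γ^t·E[r] = 0.695000, running G = 2.570000
t=3: π = [0.2393, 0.1731, 0.1250, 0.2517, 0.2109], E[r] = 1.0820, γ^t·E[r] = 0.554000, running G = 3.124000
t=4: π = [0.2393, 0.1730, 0.1250, 0.2516, 0.2112], E[r] = 1.0818, γ^t·E[r] = 0.443100, running G = 3.567100
t=5: π = [0.2392, 0.1730, 0.1250, 0.2515, 0.2112], E[r] = 1.0819, γ^t·E[r] = 0.354510, running G = 3.921610
t=6: π = [0.2392, 0.1730, 0.1250, 0.2515, 0.2112], E[r] = 1.0819, γ^t·E[r] = 0.283613, running G = 4.205223
t=7: π = [0.2392, 0.1730, 0.1250, 0.2515, 0.2112], E[r] = 1.0819, γ^t·E[r] = 0.226890, running G = 4.432113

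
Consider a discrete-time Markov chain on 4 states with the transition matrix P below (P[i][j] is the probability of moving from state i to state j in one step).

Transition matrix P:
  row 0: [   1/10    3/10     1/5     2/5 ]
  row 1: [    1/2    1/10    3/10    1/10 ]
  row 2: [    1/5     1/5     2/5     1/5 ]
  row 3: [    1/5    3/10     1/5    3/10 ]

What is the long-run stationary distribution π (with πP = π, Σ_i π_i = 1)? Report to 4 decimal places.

Balance equations π_j = Σ_i π_i·P[i][j]:
  π_0 = 1/10·π_0 + 1/2·π_1 + 1/5·π_2 + 1/5·π_3
  π_1 = 3/10·π_0 + 1/10·π_1 + 1/5·π_2 + 3/10·π_3
  π_2 = 1/5·π_0 + 3/10·π_1 + 2/5·π_2 + 1/5·π_3
  normalize: π_0 + π_1 + π_2 + π_3 = 1
Solving the linear system gives exactly π = [260/1067, 22/97, 27/97, 268/1067].

π = [0.2437, 0.2268, 0.2784, 0.2512]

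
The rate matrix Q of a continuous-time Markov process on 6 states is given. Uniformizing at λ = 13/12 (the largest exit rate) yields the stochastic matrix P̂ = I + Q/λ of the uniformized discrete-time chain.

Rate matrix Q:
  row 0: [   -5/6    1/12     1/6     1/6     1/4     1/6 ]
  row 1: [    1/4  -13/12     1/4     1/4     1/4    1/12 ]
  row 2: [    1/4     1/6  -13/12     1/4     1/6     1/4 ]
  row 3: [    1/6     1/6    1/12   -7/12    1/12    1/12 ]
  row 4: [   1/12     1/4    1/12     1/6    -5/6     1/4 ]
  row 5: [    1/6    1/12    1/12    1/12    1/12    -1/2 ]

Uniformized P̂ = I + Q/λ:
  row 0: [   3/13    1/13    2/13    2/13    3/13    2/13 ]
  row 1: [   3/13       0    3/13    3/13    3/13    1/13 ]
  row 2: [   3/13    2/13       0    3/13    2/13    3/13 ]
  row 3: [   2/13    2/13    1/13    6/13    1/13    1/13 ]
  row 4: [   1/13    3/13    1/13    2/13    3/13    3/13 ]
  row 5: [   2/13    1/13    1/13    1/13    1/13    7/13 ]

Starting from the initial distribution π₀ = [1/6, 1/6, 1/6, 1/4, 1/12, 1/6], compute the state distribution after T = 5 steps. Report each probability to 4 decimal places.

t=0: π = [0.1667, 0.1667, 0.1667, 0.2500, 0.0833, 0.1667]
t=1: π = [0.1859, 0.1090, 0.1026, 0.2436, 0.1538, 0.2051]
t=2: π = [0.1726, 0.1188, 0.1001, 0.2293, 0.1538, 0.2253]
t=3: π = [0.1721, 0.1168, 0.1008, 0.2239, 0.1531, 0.2333]
t=4: π = [0.1720, 0.1165, 0.1004, 0.2215, 0.1527, 0.2369]
t=5: π = [0.1720, 0.1162, 0.1004, 0.2205, 0.1525, 0.2384]

π = [0.1720, 0.1162, 0.1004, 0.2205, 0.1525, 0.2384]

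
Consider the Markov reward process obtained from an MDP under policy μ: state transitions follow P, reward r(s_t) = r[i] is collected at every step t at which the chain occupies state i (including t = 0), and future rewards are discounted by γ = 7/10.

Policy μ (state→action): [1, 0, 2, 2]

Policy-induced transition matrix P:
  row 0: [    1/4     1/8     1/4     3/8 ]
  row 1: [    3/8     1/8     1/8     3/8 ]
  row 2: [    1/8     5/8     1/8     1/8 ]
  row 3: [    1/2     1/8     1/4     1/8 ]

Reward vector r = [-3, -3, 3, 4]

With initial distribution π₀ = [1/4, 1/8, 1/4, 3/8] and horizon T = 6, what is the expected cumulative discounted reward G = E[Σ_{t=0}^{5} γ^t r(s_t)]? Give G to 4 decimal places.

G = 0.9768

t=0: π = [0.2500, 0.1250, 0.2500, 0.3750], E[r] = 1.1250, γ^t·E[r] = 1.125000, running G = 1.125000
t=1: π = [0.3281, 0.2500, 0.2031, 0.2188], E[r] = -0.2500, γ^t·E[r] = -0.175000, running G = 0.950000
t=2: π = [0.3105, 0.2266, 0.1934, 0.2695], E[r] = 0.0469, γ^t·E[r] = 0.022969, running G = 0.972969
t=3: π = [0.3215, 0.2217, 0.1975, 0.2593], E[r] = 0.0000, γ^t·E[r] = 0.000000, running G = 0.972969
t=4: π = [0.3178, 0.2238, 0.1976, 0.2608], E[r] = 0.0112, γ^t·E[r] = 0.002696, running G = 0.975665
t=5: π = [0.3185, 0.2238, 0.1973, 0.2604], E[r] = 0.0068, γ^t·E[r] = 0.001139, running G = 0.976804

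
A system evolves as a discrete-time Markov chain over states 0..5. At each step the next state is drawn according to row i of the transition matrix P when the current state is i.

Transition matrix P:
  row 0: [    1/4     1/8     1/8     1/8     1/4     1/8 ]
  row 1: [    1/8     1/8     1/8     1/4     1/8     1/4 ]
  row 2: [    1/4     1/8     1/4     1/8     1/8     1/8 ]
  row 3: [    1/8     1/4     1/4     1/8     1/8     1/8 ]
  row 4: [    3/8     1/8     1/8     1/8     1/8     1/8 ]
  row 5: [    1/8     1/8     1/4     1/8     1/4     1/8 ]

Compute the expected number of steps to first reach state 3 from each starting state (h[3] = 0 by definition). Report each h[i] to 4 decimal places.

First-step conditioning: h[3] = 0; for i ≠ 3, h[i] = 1 + Σ_k P[i][k]·h[k].
  h[0] = 1 + 1/4·h[0] + 1/8·h[1] + 1/8·h[2] + 1/4·h[4] + 1/8·h[5]
  h[1] = 1 + 1/8·h[0] + 1/8·h[1] + 1/8·h[2] + 1/8·h[4] + 1/4·h[5]
  h[2] = 1 + 1/4·h[0] + 1/8·h[1] + 1/4·h[2] + 1/8·h[4] + 1/8·h[5]
  h[4] = 1 + 3/8·h[0] + 1/8·h[1] + 1/8·h[2] + 1/8·h[4] + 1/8·h[5]
  h[5] = 1 + 1/8·h[0] + 1/8·h[1] + 1/4·h[2] + 1/4·h[4] + 1/8·h[5]
Solving the 5×5 linear system over states ≠ 3 gives exactly h = [64/9, 56/9, 64/9, 0, 64/9, 64/9] (h[3] = 0 is the target).

h = [7.1111, 6.2222, 7.1111, 0.0000, 7.1111, 7.1111]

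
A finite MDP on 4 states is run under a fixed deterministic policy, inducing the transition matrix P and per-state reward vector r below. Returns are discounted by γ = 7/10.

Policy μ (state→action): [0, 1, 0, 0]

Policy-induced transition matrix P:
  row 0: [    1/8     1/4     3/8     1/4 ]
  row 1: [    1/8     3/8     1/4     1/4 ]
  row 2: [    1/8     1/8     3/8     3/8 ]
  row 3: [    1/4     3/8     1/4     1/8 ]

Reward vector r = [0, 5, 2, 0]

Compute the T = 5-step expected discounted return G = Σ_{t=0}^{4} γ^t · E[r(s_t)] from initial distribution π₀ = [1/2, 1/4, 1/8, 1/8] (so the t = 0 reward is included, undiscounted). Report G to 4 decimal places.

t=0: π = [0.5000, 0.2500, 0.1250, 0.1250], E[r] = 1.5000, γ^t·E[r] = 1.500000, running G = 1.500000
t=1: π = [0.1406, 0.2813, 0.3281, 0.2500], E[r] = 2.0625, γ^t·E[r] = 1.443750, running G = 2.943750
t=2: π = [0.1563, 0.2754, 0.3086, 0.2598], E[r] = 1.9941, γ^t·E[r] = 0.977129, running G = 3.920879
t=3: π = [0.1575, 0.2783, 0.3081, 0.2561], E[r] = 2.0078, γ^t·E[r] = 0.688680, running G = 4.609559
t=4: π = [0.1570, 0.2783, 0.3082, 0.2565], E[r] = 2.0078, γ^t·E[r] = 0.482083, running G = 5.091642

G = 5.0916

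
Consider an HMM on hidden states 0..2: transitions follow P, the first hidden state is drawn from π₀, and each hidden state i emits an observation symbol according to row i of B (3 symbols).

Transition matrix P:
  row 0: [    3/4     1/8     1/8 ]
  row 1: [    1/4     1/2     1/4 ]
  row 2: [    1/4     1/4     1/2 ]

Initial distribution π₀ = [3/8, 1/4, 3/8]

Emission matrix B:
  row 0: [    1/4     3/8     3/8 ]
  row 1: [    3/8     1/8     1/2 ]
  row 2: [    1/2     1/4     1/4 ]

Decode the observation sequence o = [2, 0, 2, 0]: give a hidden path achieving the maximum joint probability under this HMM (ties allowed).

path = [0, 0, 0, 0]

t=0: δ = [1.406e-01, 1.250e-01, 9.375e-02]  (obs o_0=2)
t=1: δ = [2.637e-02, 2.344e-02, 2.344e-02]  ψ = [0, 1, 2]  (obs o_1=0)
t=2: δ = [7.416e-03, 5.859e-03, 2.930e-03]  ψ = [0, 1, 2]  (obs o_2=2)
t=3: δ = [1.390e-03, 1.099e-03, 7.324e-04]  ψ = [0, 1, 1]  (obs o_3=0)
backtrack: best end state = 0; path = [0, 0, 0, 0]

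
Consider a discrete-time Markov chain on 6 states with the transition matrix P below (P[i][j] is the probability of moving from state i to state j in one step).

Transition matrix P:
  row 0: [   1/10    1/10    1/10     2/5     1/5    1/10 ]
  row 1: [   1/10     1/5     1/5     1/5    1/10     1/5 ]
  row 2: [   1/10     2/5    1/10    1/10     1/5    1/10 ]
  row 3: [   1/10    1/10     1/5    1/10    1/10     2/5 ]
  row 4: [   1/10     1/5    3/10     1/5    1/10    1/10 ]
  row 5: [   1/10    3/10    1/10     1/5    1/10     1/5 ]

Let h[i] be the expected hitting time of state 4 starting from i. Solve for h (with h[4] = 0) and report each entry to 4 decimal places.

First-step conditioning: h[4] = 0; for i ≠ 4, h[i] = 1 + Σ_k P[i][k]·h[k].
  h[0] = 1 + 1/10·h[0] + 1/10·h[1] + 1/10·h[2] + 2/5·h[3] + 1/10·h[5]
  h[1] = 1 + 1/10·h[0] + 1/5·h[1] + 1/5·h[2] + 1/5·h[3] + 1/5·h[5]
  h[2] = 1 + 1/10·h[0] + 2/5·h[1] + 1/10·h[2] + 1/10·h[3] + 1/10·h[5]
  h[3] = 1 + 1/10·h[0] + 1/10·h[1] + 1/5·h[2] + 1/10·h[3] + 2/5·h[5]
  h[5] = 1 + 1/10·h[0] + 3/10·h[1] + 1/10·h[2] + 1/5·h[3] + 1/5·h[5]
Solving the 5×5 linear system over states ≠ 4 gives exactly h = [27190/3751, 29925/3751, 27175/3751, 2725/341, 0, 30200/3751] (h[4] = 0 is the target).

h = [7.2487, 7.9779, 7.2447, 7.9912, 0.0000, 8.0512]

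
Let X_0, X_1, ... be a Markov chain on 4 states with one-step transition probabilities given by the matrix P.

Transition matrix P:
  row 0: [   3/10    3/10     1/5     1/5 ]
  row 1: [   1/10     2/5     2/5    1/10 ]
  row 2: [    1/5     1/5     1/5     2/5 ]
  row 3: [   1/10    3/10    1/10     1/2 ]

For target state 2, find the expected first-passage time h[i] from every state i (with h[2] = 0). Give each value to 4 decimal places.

h = [4.1176, 3.1373, 0.0000, 4.7059]

First-step conditioning: h[2] = 0; for i ≠ 2, h[i] = 1 + Σ_k P[i][k]·h[k].
  h[0] = 1 + 3/10·h[0] + 3/10·h[1] + 1/5·h[3]
  h[1] = 1 + 1/10·h[0] + 2/5·h[1] + 1/10·h[3]
  h[3] = 1 + 1/10·h[0] + 3/10·h[1] + 1/2·h[3]
Solving the 3×3 linear system over states ≠ 2 gives exactly h = [70/17, 160/51, 0, 80/17] (h[2] = 0 is the target).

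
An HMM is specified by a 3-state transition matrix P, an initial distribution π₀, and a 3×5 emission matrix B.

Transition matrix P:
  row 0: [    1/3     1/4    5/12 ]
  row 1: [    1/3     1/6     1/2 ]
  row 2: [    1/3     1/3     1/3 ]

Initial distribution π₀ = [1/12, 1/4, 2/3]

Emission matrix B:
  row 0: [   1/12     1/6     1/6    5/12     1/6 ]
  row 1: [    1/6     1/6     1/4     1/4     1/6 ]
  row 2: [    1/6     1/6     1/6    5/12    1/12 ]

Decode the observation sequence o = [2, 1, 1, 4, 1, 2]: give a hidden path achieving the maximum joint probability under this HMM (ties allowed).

path = [2, 1, 2, 1, 2, 1]

t=0: δ = [1.389e-02, 6.250e-02, 1.111e-01]  (obs o_0=2)
t=1: δ = [6.173e-03, 6.173e-03, 6.173e-03]  ψ = [2, 2, 2]  (obs o_1=1)
t=2: δ = [3.429e-04, 3.429e-04, 5.144e-04]  ψ = [0, 2, 1]  (obs o_2=1)
t=3: δ = [2.858e-05, 2.858e-05, 1.429e-05]  ψ = [2, 2, 1]  (obs o_3=4)
t=4: δ = [1.588e-06, 1.191e-06, 2.381e-06]  ψ = [0, 0, 1]  (obs o_4=1)
t=5: δ = [1.323e-07, 1.985e-07, 1.323e-07]  ψ = [2, 2, 2]  (obs o_5=2)
backtrack: best end state = 1; path = [2, 1, 2, 1, 2, 1]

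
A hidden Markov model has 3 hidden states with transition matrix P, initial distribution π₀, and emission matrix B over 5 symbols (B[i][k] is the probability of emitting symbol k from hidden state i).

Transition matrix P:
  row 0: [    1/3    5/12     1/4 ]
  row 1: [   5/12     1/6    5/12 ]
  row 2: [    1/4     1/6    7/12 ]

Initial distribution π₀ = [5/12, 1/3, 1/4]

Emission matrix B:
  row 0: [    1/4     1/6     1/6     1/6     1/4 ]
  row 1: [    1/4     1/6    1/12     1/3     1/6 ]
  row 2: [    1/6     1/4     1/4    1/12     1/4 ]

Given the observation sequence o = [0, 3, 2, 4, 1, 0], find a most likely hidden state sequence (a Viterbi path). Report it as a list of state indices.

path = [0, 1, 2, 2, 2, 2]

t=0: δ = [1.042e-01, 8.333e-02, 4.167e-02]  (obs o_0=0)
t=1: δ = [5.787e-03, 1.447e-02, 2.894e-03]  ψ = [0, 0, 1]  (obs o_1=3)
t=2: δ = [1.005e-03, 2.009e-04, 1.507e-03]  ψ = [1, 0, 1]  (obs o_2=2)
t=3: δ = [9.419e-05, 6.977e-05, 2.198e-04]  ψ = [2, 0, 2]  (obs o_3=4)
t=4: δ = [9.157e-06, 6.541e-06, 3.205e-05]  ψ = [2, 0, 2]  (obs o_4=1)
t=5: δ = [2.003e-06, 1.335e-06, 3.116e-06]  ψ = [2, 2, 2]  (obs o_5=0)
backtrack: best end state = 2; path = [0, 1, 2, 2, 2, 2]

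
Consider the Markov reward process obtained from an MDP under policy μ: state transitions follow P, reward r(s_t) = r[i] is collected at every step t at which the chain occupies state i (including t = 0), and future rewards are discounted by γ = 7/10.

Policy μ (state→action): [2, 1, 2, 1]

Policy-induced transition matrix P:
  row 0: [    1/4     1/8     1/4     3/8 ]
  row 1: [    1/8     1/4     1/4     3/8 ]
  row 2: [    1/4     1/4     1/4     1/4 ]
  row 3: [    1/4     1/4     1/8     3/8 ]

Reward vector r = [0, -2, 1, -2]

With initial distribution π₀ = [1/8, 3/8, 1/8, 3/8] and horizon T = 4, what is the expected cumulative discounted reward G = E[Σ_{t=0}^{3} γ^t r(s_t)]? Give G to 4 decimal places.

t=0: π = [0.1250, 0.3750, 0.1250, 0.3750], E[r] = -1.3750, γ^t·E[r] = -1.375000, running G = -1.375000
t=1: π = [0.2031, 0.2344, 0.2031, 0.3594], E[r] = -0.9844, γ^t·E[r] = -0.689063, running G = -2.064063
t=2: π = [0.2207, 0.2246, 0.2051, 0.3496], E[r] = -0.9434, γ^t·E[r] = -0.462246, running G = -2.526309
t=3: π = [0.2219, 0.2224, 0.2063, 0.3494], E[r] = -0.9373, γ^t·E[r] = -0.321479, running G = -2.847787

G = -2.8478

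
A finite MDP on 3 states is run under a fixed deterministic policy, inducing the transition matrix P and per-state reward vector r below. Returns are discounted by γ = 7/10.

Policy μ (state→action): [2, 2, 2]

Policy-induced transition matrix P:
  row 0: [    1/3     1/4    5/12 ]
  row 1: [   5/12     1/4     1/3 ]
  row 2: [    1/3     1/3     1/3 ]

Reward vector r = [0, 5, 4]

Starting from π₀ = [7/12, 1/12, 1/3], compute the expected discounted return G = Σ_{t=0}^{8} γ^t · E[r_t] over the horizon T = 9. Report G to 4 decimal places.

G = 8.0695

t=0: π = [0.5833, 0.0833, 0.3333], E[r] = 1.7500, γ^t·E[r] = 1.750000, running G = 1.750000
t=1: π = [0.3403, 0.2778, 0.3819], E[r] = 2.9167, γ^t·E[r] = 2.041667, running G = 3.791667
t=2: π = [0.3565, 0.2818, 0.3617], E[r] = 2.8559, γ^t·E[r] = 1.399392, running G = 5.191059
t=3: π = [0.3568, 0.2801, 0.3630], E[r] = 2.8529, γ^t·E[r] = 0.978533, running G = 6.169592
t=4: π = [0.3567, 0.2803, 0.3631], E[r] = 2.8535, γ^t·E[r] = 0.685135, running G = 6.854726
t=5: π = [0.3567, 0.2803, 0.3631], E[r] = 2.8535, γ^t·E[r] = 0.479589, running G = 7.334315
t=6: π = [0.3567, 0.2803, 0.3631], E[r] = 2.8535, γ^t·E[r] = 0.335712, running G = 7.670027
t=7: π = [0.3567, 0.2803, 0.3631], E[r] = 2.8535, γ^t·E[r] = 0.234998, running G = 7.905025
t=8: π = [0.3567, 0.2803, 0.3631], E[r] = 2.8535, γ^t·E[r] = 0.164499, running G = 8.069524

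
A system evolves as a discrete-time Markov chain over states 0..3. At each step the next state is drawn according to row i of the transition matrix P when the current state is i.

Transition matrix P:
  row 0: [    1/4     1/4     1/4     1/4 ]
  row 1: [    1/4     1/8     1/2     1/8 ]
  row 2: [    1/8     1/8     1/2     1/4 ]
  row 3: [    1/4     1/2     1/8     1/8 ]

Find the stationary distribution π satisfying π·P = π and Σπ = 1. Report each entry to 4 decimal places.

π = [0.2031, 0.2244, 0.3752, 0.1973]

Balance equations π_j = Σ_i π_i·P[i][j]:
  π_0 = 1/4·π_0 + 1/4·π_1 + 1/8·π_2 + 1/4·π_3
  π_1 = 1/4·π_0 + 1/8·π_1 + 1/8·π_2 + 1/2·π_3
  π_2 = 1/4·π_0 + 1/2·π_1 + 1/2·π_2 + 1/8·π_3
  normalize: π_0 + π_1 + π_2 + π_3 = 1
Solving the linear system gives exactly π = [105/517, 116/517, 194/517, 102/517].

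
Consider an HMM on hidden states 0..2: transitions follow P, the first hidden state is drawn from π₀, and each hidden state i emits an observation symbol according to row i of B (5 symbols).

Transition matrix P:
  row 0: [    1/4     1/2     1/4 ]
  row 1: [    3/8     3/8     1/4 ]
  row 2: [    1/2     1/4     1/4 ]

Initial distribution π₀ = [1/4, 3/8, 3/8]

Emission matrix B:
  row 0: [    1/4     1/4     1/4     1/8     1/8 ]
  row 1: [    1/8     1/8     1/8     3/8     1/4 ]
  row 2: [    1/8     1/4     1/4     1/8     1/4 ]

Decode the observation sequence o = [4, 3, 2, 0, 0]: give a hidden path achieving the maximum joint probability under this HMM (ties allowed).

t=0: δ = [3.125e-02, 9.375e-02, 9.375e-02]  (obs o_0=4)
t=1: δ = [5.859e-03, 1.318e-02, 2.930e-03]  ψ = [2, 1, 1]  (obs o_1=3)
t=2: δ = [1.236e-03, 6.180e-04, 8.240e-04]  ψ = [1, 1, 1]  (obs o_2=2)
t=3: δ = [1.030e-04, 7.725e-05, 3.862e-05]  ψ = [2, 0, 0]  (obs o_3=0)
t=4: δ = [7.242e-06, 6.437e-06, 3.219e-06]  ψ = [1, 0, 0]  (obs o_4=0)
backtrack: best end state = 0; path = [1, 1, 0, 1, 0]

path = [1, 1, 0, 1, 0]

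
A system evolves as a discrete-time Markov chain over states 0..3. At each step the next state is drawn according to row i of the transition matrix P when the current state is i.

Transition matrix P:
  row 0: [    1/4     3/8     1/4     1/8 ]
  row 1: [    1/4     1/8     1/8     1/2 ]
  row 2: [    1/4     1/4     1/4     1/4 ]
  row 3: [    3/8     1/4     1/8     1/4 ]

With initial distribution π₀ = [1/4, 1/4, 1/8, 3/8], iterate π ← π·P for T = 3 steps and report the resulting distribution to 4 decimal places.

t=0: π = [0.2500, 0.2500, 0.1250, 0.3750]
t=1: π = [0.2969, 0.2500, 0.1719, 0.2813]
t=2: π = [0.2852, 0.2559, 0.1836, 0.2754]
t=3: π = [0.2844, 0.2537, 0.1836, 0.2783]

π = [0.2844, 0.2537, 0.1836, 0.2783]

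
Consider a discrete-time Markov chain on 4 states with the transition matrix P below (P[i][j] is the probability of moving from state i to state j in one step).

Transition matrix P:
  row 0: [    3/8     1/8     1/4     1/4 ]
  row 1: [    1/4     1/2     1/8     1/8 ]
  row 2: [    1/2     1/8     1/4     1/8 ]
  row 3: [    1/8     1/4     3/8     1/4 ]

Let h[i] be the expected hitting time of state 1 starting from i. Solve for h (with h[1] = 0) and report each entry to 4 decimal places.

First-step conditioning: h[1] = 0; for i ≠ 1, h[i] = 1 + Σ_k P[i][k]·h[k].
  h[0] = 1 + 3/8·h[0] + 1/4·h[2] + 1/4·h[3]
  h[2] = 1 + 1/2·h[0] + 1/4·h[2] + 1/8·h[3]
  h[3] = 1 + 1/8·h[0] + 3/8·h[2] + 1/4·h[3]
Solving the 3×3 linear system over states ≠ 1 gives exactly h = [520/79, 0, 528/79, 456/79] (h[1] = 0 is the target).

h = [6.5823, 0.0000, 6.6835, 5.7722]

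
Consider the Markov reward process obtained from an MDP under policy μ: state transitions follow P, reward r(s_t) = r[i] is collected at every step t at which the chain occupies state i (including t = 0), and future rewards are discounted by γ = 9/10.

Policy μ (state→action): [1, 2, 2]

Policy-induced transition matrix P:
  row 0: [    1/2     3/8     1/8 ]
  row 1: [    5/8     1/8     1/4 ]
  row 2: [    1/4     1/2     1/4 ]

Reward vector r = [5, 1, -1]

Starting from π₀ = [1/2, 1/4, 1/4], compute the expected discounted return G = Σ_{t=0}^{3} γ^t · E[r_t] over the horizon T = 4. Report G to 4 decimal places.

G = 8.7445

t=0: π = [0.5000, 0.2500, 0.2500], E[r] = 2.5000, γ^t·E[r] = 2.500000, running G = 2.500000
t=1: π = [0.4688, 0.3438, 0.1875], E[r] = 2.5000, γ^t·E[r] = 2.250000, running G = 4.750000
t=2: π = [0.4961, 0.3125, 0.1914], E[r] = 2.6016, γ^t·E[r] = 2.107266, running G = 6.857266
t=3: π = [0.4912, 0.3208, 0.1880], E[r] = 2.5889, γ^t·E[r] = 1.887284, running G = 8.744550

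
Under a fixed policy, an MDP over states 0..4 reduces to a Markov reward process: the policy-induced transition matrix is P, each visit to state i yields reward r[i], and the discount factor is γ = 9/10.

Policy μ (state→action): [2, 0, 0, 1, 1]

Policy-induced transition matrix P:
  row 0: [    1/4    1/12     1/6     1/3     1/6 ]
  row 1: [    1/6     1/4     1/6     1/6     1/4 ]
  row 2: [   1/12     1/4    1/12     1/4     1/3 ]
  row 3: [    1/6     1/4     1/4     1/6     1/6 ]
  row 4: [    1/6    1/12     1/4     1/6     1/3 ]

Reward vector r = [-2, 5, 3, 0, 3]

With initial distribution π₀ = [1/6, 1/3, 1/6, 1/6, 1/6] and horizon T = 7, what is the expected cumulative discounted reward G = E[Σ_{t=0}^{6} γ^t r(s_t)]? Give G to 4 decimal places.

t=0: π = [0.1667, 0.3333, 0.1667, 0.1667, 0.1667], E[r] = 2.3333, γ^t·E[r] = 2.333333, running G = 2.333333
t=1: π = [0.1667, 0.1944, 0.1806, 0.2083, 0.2500], E[r] = 1.9306, γ^t·E[r] = 1.737500, running G = 4.070833
t=2: π = [0.1655, 0.1806, 0.1898, 0.2095, 0.2546], E[r] = 1.9051, γ^t·E[r] = 1.543125, running G = 5.613958
t=3: π = [0.1646, 0.1800, 0.1895, 0.2101, 0.2558], E[r] = 1.9065, γ^t·E[r] = 1.389867, running G = 7.003826
t=4: π = [0.1646, 0.1799, 0.1897, 0.2099, 0.2559], E[r] = 1.9072, γ^t·E[r] = 1.251308, running G = 8.255133
t=5: π = [0.1646, 0.1799, 0.1897, 0.2099, 0.2559], E[r] = 1.9072, γ^t·E[r] = 1.126210, running G = 9.381343
t=6: π = [0.1646, 0.1799, 0.1897, 0.2099, 0.2559], E[r] = 1.9073, γ^t·E[r] = 1.013592, running G = 10.394935

G = 10.3949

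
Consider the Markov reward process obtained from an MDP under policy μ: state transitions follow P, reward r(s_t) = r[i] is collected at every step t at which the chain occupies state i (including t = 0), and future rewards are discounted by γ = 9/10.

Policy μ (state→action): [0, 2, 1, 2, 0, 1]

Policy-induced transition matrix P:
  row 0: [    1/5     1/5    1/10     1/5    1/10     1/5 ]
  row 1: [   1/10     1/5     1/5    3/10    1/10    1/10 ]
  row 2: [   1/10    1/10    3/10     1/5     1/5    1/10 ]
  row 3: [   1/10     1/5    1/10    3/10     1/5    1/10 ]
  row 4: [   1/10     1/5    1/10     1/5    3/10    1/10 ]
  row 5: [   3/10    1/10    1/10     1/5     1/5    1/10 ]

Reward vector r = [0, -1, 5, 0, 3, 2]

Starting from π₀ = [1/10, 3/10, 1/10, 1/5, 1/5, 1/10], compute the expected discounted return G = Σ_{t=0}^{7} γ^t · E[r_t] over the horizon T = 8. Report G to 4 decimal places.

t=0: π = [0.1000, 0.3000, 0.1000, 0.2000, 0.2000, 0.1000], E[r] = 1.0000, γ^t·E[r] = 1.000000, running G = 1.000000
t=1: π = [0.1300, 0.1800, 0.1500, 0.2500, 0.1800, 0.1100], E[r] = 1.3300, γ^t·E[r] = 1.197000, running G = 2.197000
t=2: π = [0.1350, 0.1740, 0.1480, 0.2430, 0.1870, 0.1130], E[r] = 1.3530, γ^t·E[r] = 1.095930, running G = 3.292930
t=3: π = [0.1361, 0.1739, 0.1470, 0.2417, 0.1878, 0.1135], E[r] = 1.3515, γ^t·E[r] = 0.985244, running G = 4.278174
t=4: π = [0.1363, 0.1740, 0.1468, 0.2416, 0.1878, 0.1136], E[r] = 1.3506, γ^t·E[r] = 0.886102, running G = 5.164276
t=5: π = [0.1364, 0.1740, 0.1468, 0.2416, 0.1878, 0.1136], E[r] = 1.3503, γ^t·E[r] = 0.797352, running G = 5.961628
t=6: π = [0.1364, 0.1740, 0.1467, 0.2416, 0.1877, 0.1136], E[r] = 1.3503, γ^t·E[r] = 0.717591, running G = 6.679219
t=7: π = [0.1364, 0.1740, 0.1467, 0.2416, 0.1877, 0.1136], E[r] = 1.3503, γ^t·E[r] = 0.645827, running G = 7.325046

G = 7.3250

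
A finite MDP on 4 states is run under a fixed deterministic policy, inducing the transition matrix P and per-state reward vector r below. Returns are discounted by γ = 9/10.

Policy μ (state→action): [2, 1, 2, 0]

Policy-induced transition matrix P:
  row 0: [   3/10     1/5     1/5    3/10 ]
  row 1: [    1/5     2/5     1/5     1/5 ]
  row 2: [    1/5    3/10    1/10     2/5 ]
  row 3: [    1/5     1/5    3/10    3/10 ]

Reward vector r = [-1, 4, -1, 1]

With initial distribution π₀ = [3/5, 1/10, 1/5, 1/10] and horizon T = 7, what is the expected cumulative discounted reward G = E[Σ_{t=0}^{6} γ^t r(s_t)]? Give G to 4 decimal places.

G = 3.6066

t=0: π = [0.6000, 0.1000, 0.2000, 0.1000], E[r] = -0.3000, γ^t·E[r] = -0.300000, running G = -0.300000
t=1: π = [0.2600, 0.2400, 0.1900, 0.3100], E[r] = 0.8200, γ^t·E[r] = 0.738000, running G = 0.438000
t=2: π = [0.2260, 0.2670, 0.2120, 0.2950], E[r] = 0.9250, γ^t·E[r] = 0.749250, running G = 1.187250
t=3: π = [0.2226, 0.2746, 0.2083, 0.2945], E[r] = 0.9620, γ^t·E[r] = 0.701298, running G = 1.888548
t=4: π = [0.2223, 0.2758, 0.2086, 0.2934], E[r] = 0.9655, γ^t·E[r] = 0.633458, running G = 2.522006
t=5: π = [0.2222, 0.2760, 0.2085, 0.2933], E[r] = 0.9666, γ^t·E[r] = 0.570788, running G = 3.092794
t=6: π = [0.2222, 0.2760, 0.2085, 0.2932], E[r] = 0.9667, γ^t·E[r] = 0.513766, running G = 3.606560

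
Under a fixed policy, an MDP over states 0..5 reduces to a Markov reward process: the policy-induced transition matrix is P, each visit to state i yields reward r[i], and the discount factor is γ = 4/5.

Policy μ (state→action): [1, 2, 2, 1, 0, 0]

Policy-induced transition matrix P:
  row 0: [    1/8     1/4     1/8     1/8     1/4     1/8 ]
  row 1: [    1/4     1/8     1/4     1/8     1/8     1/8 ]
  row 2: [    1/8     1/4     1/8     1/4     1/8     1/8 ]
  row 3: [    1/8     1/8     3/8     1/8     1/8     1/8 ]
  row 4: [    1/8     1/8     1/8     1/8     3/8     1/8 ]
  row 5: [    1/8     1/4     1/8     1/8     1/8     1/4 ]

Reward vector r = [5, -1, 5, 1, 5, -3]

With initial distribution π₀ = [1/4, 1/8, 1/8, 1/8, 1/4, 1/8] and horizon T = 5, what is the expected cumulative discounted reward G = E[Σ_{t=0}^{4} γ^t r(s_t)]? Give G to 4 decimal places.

G = 7.8875

t=0: π = [0.2500, 0.1250, 0.1250, 0.1250, 0.2500, 0.1250], E[r] = 2.7500, γ^t·E[r] = 2.750000, running G = 2.750000
t=1: π = [0.1406, 0.1875, 0.1719, 0.1406, 0.2188, 0.1406], E[r] = 2.1875, γ^t·E[r] = 1.750000, running G = 4.500000
t=2: π = [0.1484, 0.1816, 0.1836, 0.1465, 0.1973, 0.1426], E[r] = 2.1836, γ^t·E[r] = 1.397500, running G = 5.897500
t=3: π = [0.1477, 0.1843, 0.1843, 0.1479, 0.1929, 0.1428], E[r] = 2.1597, γ^t·E[r] = 1.105750, running G = 7.003250
t=4: π = [0.1480, 0.1844, 0.1850, 0.1480, 0.1917, 0.1429], E[r] = 2.1589, γ^t·E[r] = 0.884275, running G = 7.887525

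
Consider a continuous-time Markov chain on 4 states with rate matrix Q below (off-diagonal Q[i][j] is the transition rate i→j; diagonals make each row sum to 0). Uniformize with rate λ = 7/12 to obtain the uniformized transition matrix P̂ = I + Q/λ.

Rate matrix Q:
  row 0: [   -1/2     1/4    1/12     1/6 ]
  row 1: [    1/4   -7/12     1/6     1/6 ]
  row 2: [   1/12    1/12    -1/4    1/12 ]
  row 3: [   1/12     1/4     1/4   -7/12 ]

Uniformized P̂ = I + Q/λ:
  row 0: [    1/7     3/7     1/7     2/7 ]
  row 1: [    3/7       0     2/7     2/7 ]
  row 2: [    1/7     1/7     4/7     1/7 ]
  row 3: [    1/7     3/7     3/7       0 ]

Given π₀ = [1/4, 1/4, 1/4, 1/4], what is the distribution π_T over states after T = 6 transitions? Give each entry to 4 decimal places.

t=0: π = [0.2500, 0.2500, 0.2500, 0.2500]
t=1: π = [0.2143, 0.2500, 0.3571, 0.1786]
t=2: π = [0.2143, 0.2194, 0.3827, 0.1837]
t=3: π = [0.2055, 0.2252, 0.3907, 0.1786]
t=4: π = [0.2072, 0.2204, 0.3935, 0.1789]
t=5: π = [0.2058, 0.2217, 0.3941, 0.1784]
t=6: π = [0.2062, 0.2210, 0.3944, 0.1784]

π = [0.2062, 0.2210, 0.3944, 0.1784]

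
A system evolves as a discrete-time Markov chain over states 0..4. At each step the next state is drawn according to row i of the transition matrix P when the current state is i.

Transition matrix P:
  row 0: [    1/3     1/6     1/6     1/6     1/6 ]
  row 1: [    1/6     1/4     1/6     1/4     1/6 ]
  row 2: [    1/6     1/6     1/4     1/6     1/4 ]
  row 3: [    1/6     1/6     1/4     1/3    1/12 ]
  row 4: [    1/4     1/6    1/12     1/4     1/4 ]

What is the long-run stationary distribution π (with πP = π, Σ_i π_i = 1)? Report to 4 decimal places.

π = [0.2177, 0.1818, 0.1871, 0.2359, 0.1774]

Balance equations π_j = Σ_i π_i·P[i][j]:
  π_0 = 1/3·π_0 + 1/6·π_1 + 1/6·π_2 + 1/6·π_3 + 1/4·π_4
  π_1 = 1/6·π_0 + 1/4·π_1 + 1/6·π_2 + 1/6·π_3 + 1/6·π_4
  π_2 = 1/6·π_0 + 1/6·π_1 + 1/4·π_2 + 1/4·π_3 + 1/12·π_4
  π_3 = 1/6·π_0 + 1/4·π_1 + 1/6·π_2 + 1/3·π_3 + 1/4·π_4
  normalize: π_0 + π_1 + π_2 + π_3 + π_4 = 1
Solving the linear system gives exactly π = [491/2255, 2/11, 422/2255, 532/2255, 80/451].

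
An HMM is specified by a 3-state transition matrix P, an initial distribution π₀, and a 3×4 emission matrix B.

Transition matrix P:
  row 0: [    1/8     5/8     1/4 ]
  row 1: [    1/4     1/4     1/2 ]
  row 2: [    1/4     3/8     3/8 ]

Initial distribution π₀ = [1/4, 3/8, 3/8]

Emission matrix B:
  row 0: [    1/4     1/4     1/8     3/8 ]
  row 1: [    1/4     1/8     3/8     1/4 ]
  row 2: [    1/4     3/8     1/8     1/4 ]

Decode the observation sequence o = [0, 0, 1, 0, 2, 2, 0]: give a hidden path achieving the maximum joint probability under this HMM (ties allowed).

path = [0, 1, 2, 0, 1, 1, 2]

t=0: δ = [6.250e-02, 9.375e-02, 9.375e-02]  (obs o_0=0)
t=1: δ = [5.859e-03, 9.766e-03, 1.172e-02]  ψ = [1, 0, 1]  (obs o_1=0)
t=2: δ = [7.324e-04, 5.493e-04, 1.831e-03]  ψ = [2, 2, 1]  (obs o_2=1)
t=3: δ = [1.144e-04, 1.717e-04, 1.717e-04]  ψ = [2, 2, 2]  (obs o_3=0)
t=4: δ = [5.364e-06, 2.682e-05, 1.073e-05]  ψ = [1, 0, 1]  (obs o_4=2)
t=5: δ = [8.382e-07, 2.515e-06, 1.676e-06]  ψ = [1, 1, 1]  (obs o_5=2)
t=6: δ = [1.572e-07, 1.572e-07, 3.143e-07]  ψ = [1, 1, 1]  (obs o_6=0)
backtrack: best end state = 2; path = [0, 1, 2, 0, 1, 1, 2]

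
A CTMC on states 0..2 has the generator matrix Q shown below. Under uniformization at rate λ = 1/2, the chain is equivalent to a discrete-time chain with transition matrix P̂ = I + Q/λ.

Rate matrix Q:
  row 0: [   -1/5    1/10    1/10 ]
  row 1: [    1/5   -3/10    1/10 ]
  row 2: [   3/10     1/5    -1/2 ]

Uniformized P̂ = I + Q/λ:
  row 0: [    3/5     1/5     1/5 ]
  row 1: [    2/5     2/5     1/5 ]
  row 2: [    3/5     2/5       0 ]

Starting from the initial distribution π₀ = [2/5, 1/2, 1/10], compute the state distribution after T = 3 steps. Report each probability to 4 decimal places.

t=0: π = [0.4000, 0.5000, 0.1000]
t=1: π = [0.5000, 0.3200, 0.1800]
t=2: π = [0.5360, 0.3000, 0.1640]
t=3: π = [0.5400, 0.2928, 0.1672]

π = [0.5400, 0.2928, 0.1672]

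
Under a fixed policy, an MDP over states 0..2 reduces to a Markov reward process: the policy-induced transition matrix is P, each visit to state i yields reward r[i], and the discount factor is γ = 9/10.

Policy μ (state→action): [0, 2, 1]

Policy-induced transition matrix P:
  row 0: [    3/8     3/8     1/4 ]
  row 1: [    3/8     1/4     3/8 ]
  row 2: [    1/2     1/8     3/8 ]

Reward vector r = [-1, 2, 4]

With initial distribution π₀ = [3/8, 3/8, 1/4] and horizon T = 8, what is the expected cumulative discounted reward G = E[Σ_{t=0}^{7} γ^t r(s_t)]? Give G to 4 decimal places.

G = 7.9821

t=0: π = [0.3750, 0.3750, 0.2500], E[r] = 1.3750, γ^t·E[r] = 1.375000, running G = 1.375000
t=1: π = [0.4063, 0.2656, 0.3281], E[r] = 1.4375, γ^t·E[r] = 1.293750, running G = 2.668750
t=2: π = [0.4160, 0.2598, 0.3242], E[r] = 1.4004, γ^t·E[r] = 1.134316, running G = 3.803066
t=3: π = [0.4155, 0.2615, 0.3230], E[r] = 1.3994, γ^t·E[r] = 1.020173, running G = 4.823239
t=4: π = [0.4154, 0.2616, 0.3231], E[r] = 1.4000, γ^t·E[r] = 0.918536, running G = 5.741775
t=5: π = [0.4154, 0.2615, 0.3231], E[r] = 1.4000, γ^t·E[r] = 0.826691, running G = 6.568467
t=6: π = [0.4154, 0.2615, 0.3231], E[r] = 1.4000, γ^t·E[r] = 0.744017, running G = 7.312484
t=7: π = [0.4154, 0.2615, 0.3231], E[r] = 1.4000, γ^t·E[r] = 0.669616, running G = 7.982100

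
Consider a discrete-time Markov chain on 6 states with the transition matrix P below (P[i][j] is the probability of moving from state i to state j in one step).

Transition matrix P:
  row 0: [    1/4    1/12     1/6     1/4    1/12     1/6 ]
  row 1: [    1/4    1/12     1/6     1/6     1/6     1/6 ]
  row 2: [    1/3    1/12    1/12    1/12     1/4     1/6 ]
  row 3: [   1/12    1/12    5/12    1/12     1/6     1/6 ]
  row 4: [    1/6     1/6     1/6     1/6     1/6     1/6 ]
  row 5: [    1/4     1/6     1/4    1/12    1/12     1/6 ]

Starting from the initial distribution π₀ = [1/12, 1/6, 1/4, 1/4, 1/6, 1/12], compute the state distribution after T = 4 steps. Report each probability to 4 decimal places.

t=0: π = [0.0833, 0.1667, 0.2500, 0.2500, 0.1667, 0.0833]
t=1: π = [0.2153, 0.1042, 0.2153, 0.1250, 0.1736, 0.1667]
t=2: π = [0.2326, 0.1117, 0.1939, 0.1424, 0.1528, 0.1667]
t=3: π = [0.2297, 0.1100, 0.2000, 0.1441, 0.1495, 0.1667]
t=4: π = [0.2302, 0.1097, 0.1999, 0.1432, 0.1503, 0.1667]

π = [0.2302, 0.1097, 0.1999, 0.1432, 0.1503, 0.1667]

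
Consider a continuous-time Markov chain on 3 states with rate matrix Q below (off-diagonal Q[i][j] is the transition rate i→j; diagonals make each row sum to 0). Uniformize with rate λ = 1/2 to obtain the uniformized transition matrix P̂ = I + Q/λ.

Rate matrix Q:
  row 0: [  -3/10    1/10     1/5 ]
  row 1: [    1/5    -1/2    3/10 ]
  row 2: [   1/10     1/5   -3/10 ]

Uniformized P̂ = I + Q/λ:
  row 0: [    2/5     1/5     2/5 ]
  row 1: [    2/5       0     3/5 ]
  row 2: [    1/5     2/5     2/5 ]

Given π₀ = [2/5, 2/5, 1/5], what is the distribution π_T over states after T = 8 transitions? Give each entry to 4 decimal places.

t=0: π = [0.4000, 0.4000, 0.2000]
t=1: π = [0.3600, 0.1600, 0.4800]
t=2: π = [0.3040, 0.2640, 0.4320]
t=3: π = [0.3136, 0.2336, 0.4528]
t=4: π = [0.3094, 0.2438, 0.4467]
t=5: π = [0.3107, 0.2406, 0.4488]
t=6: π = [0.3102, 0.2416, 0.4481]
t=7: π = [0.3104, 0.2413, 0.4483]
t=8: π = [0.3103, 0.2414, 0.4483]

π = [0.3103, 0.2414, 0.4483]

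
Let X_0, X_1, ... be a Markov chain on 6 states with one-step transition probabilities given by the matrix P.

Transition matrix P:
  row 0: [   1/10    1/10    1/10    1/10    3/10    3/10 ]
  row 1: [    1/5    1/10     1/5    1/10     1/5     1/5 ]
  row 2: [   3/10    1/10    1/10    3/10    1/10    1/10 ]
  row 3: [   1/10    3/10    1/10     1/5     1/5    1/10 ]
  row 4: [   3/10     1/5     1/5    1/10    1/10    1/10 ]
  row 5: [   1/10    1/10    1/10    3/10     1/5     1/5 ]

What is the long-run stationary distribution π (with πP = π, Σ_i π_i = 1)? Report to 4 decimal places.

π = [0.1794, 0.1542, 0.1340, 0.1783, 0.1859, 0.1681]

Balance equations π_j = Σ_i π_i·P[i][j]:
  π_0 = 1/10·π_0 + 1/5·π_1 + 3/10·π_2 + 1/10·π_3 + 3/10·π_4 + 1/10·π_5
  π_1 = 1/10·π_0 + 1/10·π_1 + 1/10·π_2 + 3/10·π_3 + 1/5·π_4 + 1/10·π_5
  π_2 = 1/10·π_0 + 1/5·π_1 + 1/10·π_2 + 1/10·π_3 + 1/5·π_4 + 1/10·π_5
  π_3 = 1/10·π_0 + 1/10·π_1 + 3/10·π_2 + 1/5·π_3 + 1/10·π_4 + 3/10·π_5
  π_4 = 3/10·π_0 + 1/5·π_1 + 1/10·π_2 + 1/5·π_3 + 1/10·π_4 + 1/5·π_5
  normalize: π_0 + π_1 + π_2 + π_3 + π_4 + π_5 = 1
Solving the linear system gives exactly π = [22345/124542, 565/3663, 16691/124542, 100/561, 11579/62271, 10469/62271].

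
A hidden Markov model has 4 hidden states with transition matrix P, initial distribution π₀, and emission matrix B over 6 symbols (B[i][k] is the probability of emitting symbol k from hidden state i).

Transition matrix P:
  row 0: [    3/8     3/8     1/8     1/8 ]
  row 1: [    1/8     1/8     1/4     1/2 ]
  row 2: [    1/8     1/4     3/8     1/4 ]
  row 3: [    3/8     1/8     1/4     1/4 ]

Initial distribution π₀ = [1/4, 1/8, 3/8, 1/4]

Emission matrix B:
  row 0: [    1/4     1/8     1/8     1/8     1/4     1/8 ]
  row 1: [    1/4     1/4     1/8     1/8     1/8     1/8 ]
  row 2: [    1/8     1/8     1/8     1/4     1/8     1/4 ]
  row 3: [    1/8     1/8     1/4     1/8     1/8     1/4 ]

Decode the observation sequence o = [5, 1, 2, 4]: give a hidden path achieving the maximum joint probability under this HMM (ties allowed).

t=0: δ = [3.125e-02, 1.562e-02, 9.375e-02, 6.250e-02]  (obs o_0=5)
t=1: δ = [2.930e-03, 5.859e-03, 4.395e-03, 2.930e-03]  ψ = [3, 2, 2, 2]  (obs o_1=1)
t=2: δ = [1.373e-04, 1.373e-04, 2.060e-04, 7.324e-04]  ψ = [0, 0, 2, 1]  (obs o_2=2)
t=3: δ = [6.866e-05, 1.144e-05, 2.289e-05, 2.289e-05]  ψ = [3, 3, 3, 3]  (obs o_3=4)
backtrack: best end state = 0; path = [2, 1, 3, 0]

path = [2, 1, 3, 0]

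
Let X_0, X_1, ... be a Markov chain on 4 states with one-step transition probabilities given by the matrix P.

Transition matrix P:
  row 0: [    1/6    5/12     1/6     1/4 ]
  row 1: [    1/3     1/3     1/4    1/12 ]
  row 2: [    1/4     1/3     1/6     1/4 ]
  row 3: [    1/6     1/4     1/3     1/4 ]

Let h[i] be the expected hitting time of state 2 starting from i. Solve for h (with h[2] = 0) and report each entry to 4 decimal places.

h = [4.3846, 4.1538, 0.0000, 3.6923]

First-step conditioning: h[2] = 0; for i ≠ 2, h[i] = 1 + Σ_k P[i][k]·h[k].
  h[0] = 1 + 1/6·h[0] + 5/12·h[1] + 1/4·h[3]
  h[1] = 1 + 1/3·h[0] + 1/3·h[1] + 1/12·h[3]
  h[3] = 1 + 1/6·h[0] + 1/4·h[1] + 1/4·h[3]
Solving the 3×3 linear system over states ≠ 2 gives exactly h = [57/13, 54/13, 0, 48/13] (h[2] = 0 is the target).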